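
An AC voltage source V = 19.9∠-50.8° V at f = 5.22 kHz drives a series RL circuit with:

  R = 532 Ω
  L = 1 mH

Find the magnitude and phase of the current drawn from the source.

Step 1 — Angular frequency: ω = 2π·f = 2π·5220 = 3.28e+04 rad/s.
Step 2 — Component impedances:
  R: Z = R = 532 Ω
  L: Z = jωL = j·3.28e+04·0.001 = 0 + j32.8 Ω
Step 3 — Series combination: Z_total = R + L = 532 + j32.8 Ω = 533∠3.5° Ω.
Step 4 — Source phasor: V = 19.9∠-50.8° V = 12.58 - j15.42 V.
Step 5 — Ohm's law: I = V / Z_total = (12.58 - j15.42) / (532 + j32.8) = 0.02177 - j0.03033 A.
Step 6 — Convert to polar: |I| = 0.03734 A, ∠I = -54.3°.

I = 0.03734∠-54.3° A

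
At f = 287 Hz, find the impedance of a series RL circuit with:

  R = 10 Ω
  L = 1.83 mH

Step 1 — Angular frequency: ω = 2π·f = 2π·287 = 1803 rad/s.
Step 2 — Component impedances:
  R: Z = R = 10 Ω
  L: Z = jωL = j·1803·0.00183 = 0 + j3.3 Ω
Step 3 — Series combination: Z_total = R + L = 10 + j3.3 Ω = 10.53∠18.3° Ω.

Z = 10 + j3.3 Ω = 10.53∠18.3° Ω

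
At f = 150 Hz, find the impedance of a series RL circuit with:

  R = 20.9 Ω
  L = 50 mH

Step 1 — Angular frequency: ω = 2π·f = 2π·150 = 942.5 rad/s.
Step 2 — Component impedances:
  R: Z = R = 20.9 Ω
  L: Z = jωL = j·942.5·0.05 = 0 + j47.12 Ω
Step 3 — Series combination: Z_total = R + L = 20.9 + j47.12 Ω = 51.55∠66.1° Ω.

Z = 20.9 + j47.12 Ω = 51.55∠66.1° Ω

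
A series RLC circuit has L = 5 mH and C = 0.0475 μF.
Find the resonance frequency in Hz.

Step 1 — Resonance condition Im(Z)=0 gives ω₀ = 1/√(LC).
Step 2 — ω₀ = 1/√(0.005·4.75e-08) = 6.489e+04 rad/s.
Step 3 — f₀ = ω₀/(2π) = 1.033e+04 Hz.

f₀ = 1.033e+04 Hz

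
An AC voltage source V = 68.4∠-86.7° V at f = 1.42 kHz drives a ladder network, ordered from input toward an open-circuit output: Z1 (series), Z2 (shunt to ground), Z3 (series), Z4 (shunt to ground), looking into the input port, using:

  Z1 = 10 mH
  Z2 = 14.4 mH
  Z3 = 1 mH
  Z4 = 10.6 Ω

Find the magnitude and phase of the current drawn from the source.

Step 1 — Angular frequency: ω = 2π·f = 2π·1420 = 8922 rad/s.
Step 2 — Component impedances:
  Z1: Z = jωL = j·8922·0.01 = 0 + j89.22 Ω
  Z2: Z = jωL = j·8922·0.0144 = 0 + j128.5 Ω
  Z3: Z = jωL = j·8922·0.001 = 0 + j8.922 Ω
  Z4: Z = R = 10.6 Ω
Step 3 — Ladder network (open output): work backward from the far end, alternating series and parallel combinations. Z_in = 9.213 + j98.27 Ω = 98.71∠84.6° Ω.
Step 4 — Source phasor: V = 68.4∠-86.7° V = 3.937 - j68.29 V.
Step 5 — Ohm's law: I = V / Z_total = (3.937 - j68.29) / (9.213 + j98.27) = -0.6851 - j0.1043 A.
Step 6 — Convert to polar: |I| = 0.693 A, ∠I = -171.3°.

I = 0.693∠-171.3° A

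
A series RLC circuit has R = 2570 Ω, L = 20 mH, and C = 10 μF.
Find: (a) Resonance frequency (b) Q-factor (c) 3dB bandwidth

Step 1 — Resonance condition Im(Z)=0 gives ω₀ = 1/√(LC).
Step 2 — ω₀ = 1/√(0.02·1e-05) = 2236 rad/s.
Step 3 — f₀ = ω₀/(2π) = 355.9 Hz.
Step 4 — Series Q: Q = ω₀L/R = 2236·0.02/2570 = 0.0174.
Step 5 — 3dB bandwidth: Δω = ω₀/Q = 1.285e+05 rad/s; BW = Δω/(2π) = 2.045e+04 Hz.

(a) f₀ = 355.9 Hz  (b) Q = 0.0174  (c) BW = 2.045e+04 Hz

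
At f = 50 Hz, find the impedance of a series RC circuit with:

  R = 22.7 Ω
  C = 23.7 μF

Step 1 — Angular frequency: ω = 2π·f = 2π·50 = 314.2 rad/s.
Step 2 — Component impedances:
  R: Z = R = 22.7 Ω
  C: Z = 1/(jωC) = -j/(ω·C) = 0 - j134.3 Ω
Step 3 — Series combination: Z_total = R + C = 22.7 - j134.3 Ω = 136.2∠-80.4° Ω.

Z = 22.7 - j134.3 Ω = 136.2∠-80.4° Ω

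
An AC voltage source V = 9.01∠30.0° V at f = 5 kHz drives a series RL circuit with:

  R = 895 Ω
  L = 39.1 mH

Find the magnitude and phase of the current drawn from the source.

Step 1 — Angular frequency: ω = 2π·f = 2π·5000 = 3.142e+04 rad/s.
Step 2 — Component impedances:
  R: Z = R = 895 Ω
  L: Z = jωL = j·3.142e+04·0.0391 = 0 + j1228 Ω
Step 3 — Series combination: Z_total = R + L = 895 + j1228 Ω = 1520∠53.9° Ω.
Step 4 — Source phasor: V = 9.01∠30.0° V = 7.803 + j4.505 V.
Step 5 — Ohm's law: I = V / Z_total = (7.803 + j4.505) / (895 + j1228) = 0.005419 - j0.002404 A.
Step 6 — Convert to polar: |I| = 0.005928 A, ∠I = -23.9°.

I = 0.005928∠-23.9° A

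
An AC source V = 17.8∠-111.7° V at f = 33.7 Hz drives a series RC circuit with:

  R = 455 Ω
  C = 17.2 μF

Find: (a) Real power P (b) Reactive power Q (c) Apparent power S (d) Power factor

Step 1 — Angular frequency: ω = 2π·f = 2π·33.7 = 211.7 rad/s.
Step 2 — Component impedances:
  R: Z = R = 455 Ω
  C: Z = 1/(jωC) = -j/(ω·C) = 0 - j274.6 Ω
Step 3 — Series combination: Z_total = R + C = 455 - j274.6 Ω = 531.4∠-31.1° Ω.
Step 4 — Source phasor: V = 17.8∠-111.7° V = -6.581 - j16.54 V.
Step 5 — Current: I = V / Z = 0.005476 - j0.03304 A = 0.03349∠-80.6° A.
Step 6 — Complex power: S = V·I* = 0.5105 - j0.308 VA.
Step 7 — Real power: P = Re(S) = 0.5105 W.
Step 8 — Reactive power: Q = Im(S) = -0.308 VAR.
Step 9 — Apparent power: |S| = 0.5962 VA.
Step 10 — Power factor: PF = P/|S| = 0.8562 (leading).

(a) P = 0.5105 W  (b) Q = -0.308 VAR  (c) S = 0.5962 VA  (d) PF = 0.8562 (leading)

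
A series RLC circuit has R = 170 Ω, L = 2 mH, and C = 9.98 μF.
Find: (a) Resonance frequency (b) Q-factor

Step 1 — Resonance condition Im(Z)=0 gives ω₀ = 1/√(LC).
Step 2 — ω₀ = 1/√(0.002·9.98e-06) = 7078 rad/s.
Step 3 — f₀ = ω₀/(2π) = 1127 Hz.
Step 4 — Series Q: Q = ω₀L/R = 7078·0.002/170 = 0.08327.

(a) f₀ = 1127 Hz  (b) Q = 0.08327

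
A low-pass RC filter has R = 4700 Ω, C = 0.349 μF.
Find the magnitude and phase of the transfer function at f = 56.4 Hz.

Step 1 — Angular frequency: ω = 2π·56.4 = 354.4 rad/s.
Step 2 — Transfer function: H(jω) = 1/(1 + jωRC).
Step 3 — Denominator: 1 + jωRC = 1 + j·354.4·4700·3.49e-07 = 1 + j0.5813.
Step 4 — H = 0.7475 - j0.4345.
Step 5 — Magnitude: |H| = 0.8646 (-1.3 dB); phase: φ = -30.2°.

|H| = 0.8646 (-1.3 dB), φ = -30.2°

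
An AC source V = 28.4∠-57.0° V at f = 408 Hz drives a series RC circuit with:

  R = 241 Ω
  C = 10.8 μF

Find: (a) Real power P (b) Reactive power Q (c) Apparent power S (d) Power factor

Step 1 — Angular frequency: ω = 2π·f = 2π·408 = 2564 rad/s.
Step 2 — Component impedances:
  R: Z = R = 241 Ω
  C: Z = 1/(jωC) = -j/(ω·C) = 0 - j36.12 Ω
Step 3 — Series combination: Z_total = R + C = 241 - j36.12 Ω = 243.7∠-8.5° Ω.
Step 4 — Source phasor: V = 28.4∠-57.0° V = 15.47 - j23.82 V.
Step 5 — Current: I = V / Z = 0.07726 - j0.08725 A = 0.1165∠-48.5° A.
Step 6 — Complex power: S = V·I* = 3.273 - j0.4906 VA.
Step 7 — Real power: P = Re(S) = 3.273 W.
Step 8 — Reactive power: Q = Im(S) = -0.4906 VAR.
Step 9 — Apparent power: |S| = 3.31 VA.
Step 10 — Power factor: PF = P/|S| = 0.989 (leading).

(a) P = 3.273 W  (b) Q = -0.4906 VAR  (c) S = 3.31 VA  (d) PF = 0.989 (leading)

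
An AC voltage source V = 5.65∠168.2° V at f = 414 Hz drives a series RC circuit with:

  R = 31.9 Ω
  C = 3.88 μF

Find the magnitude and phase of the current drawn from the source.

Step 1 — Angular frequency: ω = 2π·f = 2π·414 = 2601 rad/s.
Step 2 — Component impedances:
  R: Z = R = 31.9 Ω
  C: Z = 1/(jωC) = -j/(ω·C) = 0 - j99.08 Ω
Step 3 — Series combination: Z_total = R + C = 31.9 - j99.08 Ω = 104.1∠-72.2° Ω.
Step 4 — Source phasor: V = 5.65∠168.2° V = -5.531 + j1.155 V.
Step 5 — Ohm's law: I = V / Z_total = (-5.531 + j1.155) / (31.9 - j99.08) = -0.02685 - j0.04717 A.
Step 6 — Convert to polar: |I| = 0.05428 A, ∠I = -119.6°.

I = 0.05428∠-119.6° A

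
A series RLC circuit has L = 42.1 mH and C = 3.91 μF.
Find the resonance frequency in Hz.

Step 1 — Resonance condition Im(Z)=0 gives ω₀ = 1/√(LC).
Step 2 — ω₀ = 1/√(0.0421·3.91e-06) = 2465 rad/s.
Step 3 — f₀ = ω₀/(2π) = 392.3 Hz.

f₀ = 392.3 Hz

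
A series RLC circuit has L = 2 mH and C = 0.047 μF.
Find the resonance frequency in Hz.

Step 1 — Resonance condition Im(Z)=0 gives ω₀ = 1/√(LC).
Step 2 — ω₀ = 1/√(0.002·4.7e-08) = 1.031e+05 rad/s.
Step 3 — f₀ = ω₀/(2π) = 1.642e+04 Hz.

f₀ = 1.642e+04 Hz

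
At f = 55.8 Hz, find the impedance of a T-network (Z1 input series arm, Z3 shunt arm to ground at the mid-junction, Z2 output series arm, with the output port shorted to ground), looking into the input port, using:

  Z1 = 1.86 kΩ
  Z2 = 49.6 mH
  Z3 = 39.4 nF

Step 1 — Angular frequency: ω = 2π·f = 2π·55.8 = 350.6 rad/s.
Step 2 — Component impedances:
  Z1: Z = R = 1860 Ω
  Z2: Z = jωL = j·350.6·0.0496 = 0 + j17.39 Ω
  Z3: Z = 1/(jωC) = -j/(ω·C) = 0 - j7.239e+04 Ω
Step 3 — With the output port shorted to ground, the output series arm Z2 runs from the junction to ground; the shunt arm Z3 also runs from the junction to ground. They appear in parallel: Z3 || Z2 = 0 + j17.39 Ω.
Step 4 — Series with input arm Z1: Z_in = Z1 + (Z3 || Z2) = 1860 + j17.39 Ω = 1860∠0.5° Ω.

Z = 1860 + j17.39 Ω = 1860∠0.5° Ω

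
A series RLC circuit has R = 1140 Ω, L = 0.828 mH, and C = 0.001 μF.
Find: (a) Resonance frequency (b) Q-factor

Step 1 — Resonance condition Im(Z)=0 gives ω₀ = 1/√(LC).
Step 2 — ω₀ = 1/√(0.000828·1e-09) = 1.099e+06 rad/s.
Step 3 — f₀ = ω₀/(2π) = 1.749e+05 Hz.
Step 4 — Series Q: Q = ω₀L/R = 1.099e+06·0.000828/1140 = 0.7982.

(a) f₀ = 1.749e+05 Hz  (b) Q = 0.7982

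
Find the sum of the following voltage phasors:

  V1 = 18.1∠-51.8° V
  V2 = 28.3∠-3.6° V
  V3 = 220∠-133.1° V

Step 1 — Convert each phasor to rectangular form:
  V1 = 18.1·(cos(-51.8°) + j·sin(-51.8°)) = 11.19 - j14.22 V
  V2 = 28.3·(cos(-3.6°) + j·sin(-3.6°)) = 28.24 - j1.777 V
  V3 = 220·(cos(-133.1°) + j·sin(-133.1°)) = -150.3 - j160.6 V
Step 2 — Sum components: V_total = -110.9 - j176.6 V.
Step 3 — Convert to polar: |V_total| = 208.6 V, ∠V_total = -122.1°.

V_total = 208.6∠-122.1° V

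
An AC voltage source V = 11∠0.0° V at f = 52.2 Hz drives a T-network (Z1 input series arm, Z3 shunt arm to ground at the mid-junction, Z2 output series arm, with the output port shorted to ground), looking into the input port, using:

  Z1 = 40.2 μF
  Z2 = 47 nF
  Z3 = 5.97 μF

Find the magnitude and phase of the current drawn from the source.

Step 1 — Angular frequency: ω = 2π·f = 2π·52.2 = 328 rad/s.
Step 2 — Component impedances:
  Z1: Z = 1/(jωC) = -j/(ω·C) = 0 - j75.84 Ω
  Z2: Z = 1/(jωC) = -j/(ω·C) = 0 - j6.487e+04 Ω
  Z3: Z = 1/(jωC) = -j/(ω·C) = 0 - j510.7 Ω
Step 3 — With the output port shorted to ground, the output series arm Z2 runs from the junction to ground; the shunt arm Z3 also runs from the junction to ground. They appear in parallel: Z3 || Z2 = 0 - j506.7 Ω.
Step 4 — Series with input arm Z1: Z_in = Z1 + (Z3 || Z2) = 0 - j582.6 Ω = 582.6∠-90.0° Ω.
Step 5 — Source phasor: V = 11∠0.0° V = 11 V.
Step 6 — Ohm's law: I = V / Z_total = (11) / (0 - j582.6) = 0 + j0.01888 A.
Step 7 — Convert to polar: |I| = 0.01888 A, ∠I = 90.0°.

I = 0.01888∠90.0° A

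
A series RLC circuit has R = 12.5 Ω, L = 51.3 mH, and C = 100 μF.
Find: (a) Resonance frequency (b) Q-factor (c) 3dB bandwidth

Step 1 — Resonance: ω₀ = 1/√(LC) = 1/√(0.0513·0.0001) = 441.5 rad/s.
Step 2 — f₀ = ω₀/(2π) = 70.27 Hz.
Step 3 — Series Q: Q = ω₀L/R = 441.5·0.0513/12.5 = 1.812.
Step 4 — Bandwidth: Δω = ω₀/Q = 243.7 rad/s; BW = Δω/(2π) = 38.78 Hz.

(a) f₀ = 70.27 Hz  (b) Q = 1.812  (c) BW = 38.78 Hz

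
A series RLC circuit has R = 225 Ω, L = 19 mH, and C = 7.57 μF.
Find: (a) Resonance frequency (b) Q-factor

Step 1 — Resonance condition Im(Z)=0 gives ω₀ = 1/√(LC).
Step 2 — ω₀ = 1/√(0.019·7.57e-06) = 2637 rad/s.
Step 3 — f₀ = ω₀/(2π) = 419.7 Hz.
Step 4 — Series Q: Q = ω₀L/R = 2637·0.019/225 = 0.2227.

(a) f₀ = 419.7 Hz  (b) Q = 0.2227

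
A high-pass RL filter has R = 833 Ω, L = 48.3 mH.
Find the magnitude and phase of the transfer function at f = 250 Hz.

Step 1 — Angular frequency: ω = 2π·250 = 1571 rad/s.
Step 2 — Transfer function: H(jω) = jωL/(R + jωL).
Step 3 — Numerator jωL = j·75.87; denominator R + jωL = 833 + j75.87.
Step 4 — H = 0.008227 + j0.09033.
Step 5 — Magnitude: |H| = 0.0907 (-20.8 dB); phase: φ = 84.8°.

|H| = 0.0907 (-20.8 dB), φ = 84.8°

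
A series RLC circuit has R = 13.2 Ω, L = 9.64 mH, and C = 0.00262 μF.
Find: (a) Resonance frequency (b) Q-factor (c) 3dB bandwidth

Step 1 — Resonance condition Im(Z)=0 gives ω₀ = 1/√(LC).
Step 2 — ω₀ = 1/√(0.00964·2.62e-09) = 1.99e+05 rad/s.
Step 3 — f₀ = ω₀/(2π) = 3.167e+04 Hz.
Step 4 — Series Q: Q = ω₀L/R = 1.99e+05·0.00964/13.2 = 145.3.
Step 5 — 3dB bandwidth: Δω = ω₀/Q = 1369 rad/s; BW = Δω/(2π) = 217.9 Hz.

(a) f₀ = 3.167e+04 Hz  (b) Q = 145.3  (c) BW = 217.9 Hz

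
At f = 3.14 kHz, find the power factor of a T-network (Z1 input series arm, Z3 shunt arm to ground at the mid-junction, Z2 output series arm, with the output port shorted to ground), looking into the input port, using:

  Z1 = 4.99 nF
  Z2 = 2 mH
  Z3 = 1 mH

Step 1 — Angular frequency: ω = 2π·f = 2π·3140 = 1.973e+04 rad/s.
Step 2 — Component impedances:
  Z1: Z = 1/(jωC) = -j/(ω·C) = 0 - j1.016e+04 Ω
  Z2: Z = jωL = j·1.973e+04·0.002 = 0 + j39.46 Ω
  Z3: Z = jωL = j·1.973e+04·0.001 = 0 + j19.73 Ω
Step 3 — With the output port shorted to ground, the output series arm Z2 runs from the junction to ground; the shunt arm Z3 also runs from the junction to ground. They appear in parallel: Z3 || Z2 = 0 + j13.15 Ω.
Step 4 — Series with input arm Z1: Z_in = Z1 + (Z3 || Z2) = 0 - j1.014e+04 Ω = 1.014e+04∠-90.0° Ω.
Step 5 — Power factor: PF = cos(φ) = Re(Z)/|Z| = 0/1.014e+04 = 0.
Step 6 — Type: Im(Z) = -1.014e+04 ⇒ leading (phase φ = -90.0°).

PF = 0 (leading, φ = -90.0°)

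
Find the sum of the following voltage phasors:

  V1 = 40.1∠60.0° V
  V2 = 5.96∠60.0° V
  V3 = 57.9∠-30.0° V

Step 1 — Convert each phasor to rectangular form:
  V1 = 40.1·(cos(60.0°) + j·sin(60.0°)) = 20.05 + j34.73 V
  V2 = 5.96·(cos(60.0°) + j·sin(60.0°)) = 2.98 + j5.162 V
  V3 = 57.9·(cos(-30.0°) + j·sin(-30.0°)) = 50.14 - j28.95 V
Step 2 — Sum components: V_total = 73.17 + j10.94 V.
Step 3 — Convert to polar: |V_total| = 73.99 V, ∠V_total = 8.5°.

V_total = 73.99∠8.5° V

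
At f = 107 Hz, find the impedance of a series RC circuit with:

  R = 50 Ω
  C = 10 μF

Step 1 — Angular frequency: ω = 2π·f = 2π·107 = 672.3 rad/s.
Step 2 — Component impedances:
  R: Z = R = 50 Ω
  C: Z = 1/(jωC) = -j/(ω·C) = 0 - j148.7 Ω
Step 3 — Series combination: Z_total = R + C = 50 - j148.7 Ω = 156.9∠-71.4° Ω.

Z = 50 - j148.7 Ω = 156.9∠-71.4° Ω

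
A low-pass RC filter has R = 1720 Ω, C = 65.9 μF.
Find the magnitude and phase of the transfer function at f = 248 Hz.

Step 1 — Angular frequency: ω = 2π·248 = 1558 rad/s.
Step 2 — Transfer function: H(jω) = 1/(1 + jωRC).
Step 3 — Denominator: 1 + jωRC = 1 + j·1558·1720·6.59e-05 = 1 + j176.6.
Step 4 — H = 3.205e-05 - j0.005662.
Step 5 — Magnitude: |H| = 0.005662 (-44.9 dB); phase: φ = -89.7°.

|H| = 0.005662 (-44.9 dB), φ = -89.7°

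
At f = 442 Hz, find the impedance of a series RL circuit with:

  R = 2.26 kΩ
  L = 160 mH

Step 1 — Angular frequency: ω = 2π·f = 2π·442 = 2777 rad/s.
Step 2 — Component impedances:
  R: Z = R = 2260 Ω
  L: Z = jωL = j·2777·0.16 = 0 + j444.3 Ω
Step 3 — Series combination: Z_total = R + L = 2260 + j444.3 Ω = 2303∠11.1° Ω.

Z = 2260 + j444.3 Ω = 2303∠11.1° Ω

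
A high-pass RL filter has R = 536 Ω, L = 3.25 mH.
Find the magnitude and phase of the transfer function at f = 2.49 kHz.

Step 1 — Angular frequency: ω = 2π·2490 = 1.565e+04 rad/s.
Step 2 — Transfer function: H(jω) = jωL/(R + jωL).
Step 3 — Numerator jωL = j·50.85; denominator R + jωL = 536 + j50.85.
Step 4 — H = 0.008919 + j0.09402.
Step 5 — Magnitude: |H| = 0.09444 (-20.5 dB); phase: φ = 84.6°.

|H| = 0.09444 (-20.5 dB), φ = 84.6°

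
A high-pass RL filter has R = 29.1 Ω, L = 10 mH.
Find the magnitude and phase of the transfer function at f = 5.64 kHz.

Step 1 — Angular frequency: ω = 2π·5640 = 3.544e+04 rad/s.
Step 2 — Transfer function: H(jω) = jωL/(R + jωL).
Step 3 — Numerator jωL = j·354.4; denominator R + jωL = 29.1 + j354.4.
Step 4 — H = 0.9933 + j0.08157.
Step 5 — Magnitude: |H| = 0.9966 (-0.0 dB); phase: φ = 4.7°.

|H| = 0.9966 (-0.0 dB), φ = 4.7°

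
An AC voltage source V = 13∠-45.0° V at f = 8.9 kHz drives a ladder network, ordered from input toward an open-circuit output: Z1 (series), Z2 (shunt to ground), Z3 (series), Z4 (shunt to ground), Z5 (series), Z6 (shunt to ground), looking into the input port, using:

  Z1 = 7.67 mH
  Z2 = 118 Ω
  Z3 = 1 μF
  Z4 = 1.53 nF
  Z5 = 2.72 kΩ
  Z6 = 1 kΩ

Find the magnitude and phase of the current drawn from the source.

Step 1 — Angular frequency: ω = 2π·f = 2π·8900 = 5.592e+04 rad/s.
Step 2 — Component impedances:
  Z1: Z = jωL = j·5.592e+04·0.00767 = 0 + j428.9 Ω
  Z2: Z = R = 118 Ω
  Z3: Z = 1/(jωC) = -j/(ω·C) = 0 - j17.88 Ω
  Z4: Z = 1/(jωC) = -j/(ω·C) = 0 - j1.169e+04 Ω
  Z5: Z = R = 2720 Ω
  Z6: Z = R = 1000 Ω
Step 3 — Ladder network (open output): work backward from the far end, alternating series and parallel combinations. Z_in = 114.4 + j427.8 Ω = 442.8∠75.0° Ω.
Step 4 — Source phasor: V = 13∠-45.0° V = 9.192 - j9.192 V.
Step 5 — Ohm's law: I = V / Z_total = (9.192 - j9.192) / (114.4 + j427.8) = -0.01469 - j0.02542 A.
Step 6 — Convert to polar: |I| = 0.02936 A, ∠I = -120.0°.

I = 0.02936∠-120.0° A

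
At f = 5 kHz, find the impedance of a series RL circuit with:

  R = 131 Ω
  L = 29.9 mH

Step 1 — Angular frequency: ω = 2π·f = 2π·5000 = 3.142e+04 rad/s.
Step 2 — Component impedances:
  R: Z = R = 131 Ω
  L: Z = jωL = j·3.142e+04·0.0299 = 0 + j939.3 Ω
Step 3 — Series combination: Z_total = R + L = 131 + j939.3 Ω = 948.4∠82.1° Ω.

Z = 131 + j939.3 Ω = 948.4∠82.1° Ω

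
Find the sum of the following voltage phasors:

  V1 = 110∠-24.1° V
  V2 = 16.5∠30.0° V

Step 1 — Convert each phasor to rectangular form:
  V1 = 110·(cos(-24.1°) + j·sin(-24.1°)) = 100.4 - j44.92 V
  V2 = 16.5·(cos(30.0°) + j·sin(30.0°)) = 14.29 + j8.25 V
Step 2 — Sum components: V_total = 114.7 - j36.67 V.
Step 3 — Convert to polar: |V_total| = 120.4 V, ∠V_total = -17.7°.

V_total = 120.4∠-17.7° V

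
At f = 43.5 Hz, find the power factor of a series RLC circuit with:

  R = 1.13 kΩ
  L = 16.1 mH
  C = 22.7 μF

Step 1 — Angular frequency: ω = 2π·f = 2π·43.5 = 273.3 rad/s.
Step 2 — Component impedances:
  R: Z = R = 1130 Ω
  L: Z = jωL = j·273.3·0.0161 = 0 + j4.4 Ω
  C: Z = 1/(jωC) = -j/(ω·C) = 0 - j161.2 Ω
Step 3 — Series combination: Z_total = R + L + C = 1130 - j156.8 Ω = 1141∠-7.9° Ω.
Step 4 — Power factor: PF = cos(φ) = Re(Z)/|Z| = 1130/1140.8 = 0.9905.
Step 5 — Type: Im(Z) = -156.8 ⇒ leading (phase φ = -7.9°).

PF = 0.9905 (leading, φ = -7.9°)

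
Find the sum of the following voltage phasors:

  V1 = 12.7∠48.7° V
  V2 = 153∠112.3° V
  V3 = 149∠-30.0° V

Step 1 — Convert each phasor to rectangular form:
  V1 = 12.7·(cos(48.7°) + j·sin(48.7°)) = 8.382 + j9.541 V
  V2 = 153·(cos(112.3°) + j·sin(112.3°)) = -58.06 + j141.6 V
  V3 = 149·(cos(-30.0°) + j·sin(-30.0°)) = 129 - j74.5 V
Step 2 — Sum components: V_total = 79.36 + j76.6 V.
Step 3 — Convert to polar: |V_total| = 110.3 V, ∠V_total = 44.0°.

V_total = 110.3∠44.0° V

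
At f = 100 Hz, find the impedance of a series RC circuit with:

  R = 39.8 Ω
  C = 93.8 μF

Step 1 — Angular frequency: ω = 2π·f = 2π·100 = 628.3 rad/s.
Step 2 — Component impedances:
  R: Z = R = 39.8 Ω
  C: Z = 1/(jωC) = -j/(ω·C) = 0 - j16.97 Ω
Step 3 — Series combination: Z_total = R + C = 39.8 - j16.97 Ω = 43.27∠-23.1° Ω.

Z = 39.8 - j16.97 Ω = 43.27∠-23.1° Ω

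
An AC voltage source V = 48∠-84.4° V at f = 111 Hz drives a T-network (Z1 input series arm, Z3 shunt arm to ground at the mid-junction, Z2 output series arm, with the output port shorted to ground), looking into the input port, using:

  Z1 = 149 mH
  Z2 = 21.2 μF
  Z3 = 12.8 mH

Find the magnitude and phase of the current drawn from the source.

Step 1 — Angular frequency: ω = 2π·f = 2π·111 = 697.4 rad/s.
Step 2 — Component impedances:
  Z1: Z = jωL = j·697.4·0.149 = 0 + j103.9 Ω
  Z2: Z = 1/(jωC) = -j/(ω·C) = 0 - j67.63 Ω
  Z3: Z = jωL = j·697.4·0.0128 = 0 + j8.927 Ω
Step 3 — With the output port shorted to ground, the output series arm Z2 runs from the junction to ground; the shunt arm Z3 also runs from the junction to ground. They appear in parallel: Z3 || Z2 = 0 + j10.28 Ω.
Step 4 — Series with input arm Z1: Z_in = Z1 + (Z3 || Z2) = 0 + j114.2 Ω = 114.2∠90.0° Ω.
Step 5 — Source phasor: V = 48∠-84.4° V = 4.684 - j47.77 V.
Step 6 — Ohm's law: I = V / Z_total = (4.684 - j47.77) / (0 + j114.2) = -0.4183 - j0.04101 A.
Step 7 — Convert to polar: |I| = 0.4203 A, ∠I = -174.4°.

I = 0.4203∠-174.4° A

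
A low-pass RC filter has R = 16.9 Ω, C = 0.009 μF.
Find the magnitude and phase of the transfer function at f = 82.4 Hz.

Step 1 — Angular frequency: ω = 2π·82.4 = 517.7 rad/s.
Step 2 — Transfer function: H(jω) = 1/(1 + jωRC).
Step 3 — Denominator: 1 + jωRC = 1 + j·517.7·16.9·9e-09 = 1 + j7.875e-05.
Step 4 — H = 1 - j7.875e-05.
Step 5 — Magnitude: |H| = 1 (-0.0 dB); phase: φ = -0.0°.

|H| = 1 (-0.0 dB), φ = -0.0°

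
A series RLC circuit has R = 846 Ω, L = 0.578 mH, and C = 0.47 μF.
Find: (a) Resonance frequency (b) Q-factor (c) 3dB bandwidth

Step 1 — Resonance: ω₀ = 1/√(LC) = 1/√(0.000578·4.7e-07) = 6.067e+04 rad/s.
Step 2 — f₀ = ω₀/(2π) = 9656 Hz.
Step 3 — Series Q: Q = ω₀L/R = 6.067e+04·0.000578/846 = 0.04145.
Step 4 — Bandwidth: Δω = ω₀/Q = 1.464e+06 rad/s; BW = Δω/(2π) = 2.329e+05 Hz.

(a) f₀ = 9656 Hz  (b) Q = 0.04145  (c) BW = 2.329e+05 Hz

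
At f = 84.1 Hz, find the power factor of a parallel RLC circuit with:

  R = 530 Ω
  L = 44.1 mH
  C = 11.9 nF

Step 1 — Angular frequency: ω = 2π·f = 2π·84.1 = 528.4 rad/s.
Step 2 — Component impedances:
  R: Z = R = 530 Ω
  L: Z = jωL = j·528.4·0.0441 = 0 + j23.3 Ω
  C: Z = 1/(jωC) = -j/(ω·C) = 0 - j1.59e+05 Ω
Step 3 — Parallel combination: 1/Z_total = 1/R + 1/L + 1/C; Z_total = 1.023 + j23.26 Ω = 23.28∠87.5° Ω.
Step 4 — Power factor: PF = cos(φ) = Re(Z)/|Z| = 1.0229/23.284 = 0.04393.
Step 5 — Type: Im(Z) = 23.26 ⇒ lagging (phase φ = 87.5°).

PF = 0.04393 (lagging, φ = 87.5°)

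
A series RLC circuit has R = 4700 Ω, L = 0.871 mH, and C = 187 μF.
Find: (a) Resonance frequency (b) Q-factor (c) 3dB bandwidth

Step 1 — Resonance: ω₀ = 1/√(LC) = 1/√(0.000871·0.000187) = 2478 rad/s.
Step 2 — f₀ = ω₀/(2π) = 394.4 Hz.
Step 3 — Series Q: Q = ω₀L/R = 2478·0.000871/4700 = 0.0004592.
Step 4 — Bandwidth: Δω = ω₀/Q = 5.396e+06 rad/s; BW = Δω/(2π) = 8.588e+05 Hz.

(a) f₀ = 394.4 Hz  (b) Q = 0.0004592  (c) BW = 8.588e+05 Hz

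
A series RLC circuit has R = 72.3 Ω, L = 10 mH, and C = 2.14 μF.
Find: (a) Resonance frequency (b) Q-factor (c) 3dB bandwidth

Step 1 — Resonance: ω₀ = 1/√(LC) = 1/√(0.01·2.14e-06) = 6836 rad/s.
Step 2 — f₀ = ω₀/(2π) = 1088 Hz.
Step 3 — Series Q: Q = ω₀L/R = 6836·0.01/72.3 = 0.9455.
Step 4 — Bandwidth: Δω = ω₀/Q = 7230 rad/s; BW = Δω/(2π) = 1151 Hz.

(a) f₀ = 1088 Hz  (b) Q = 0.9455  (c) BW = 1151 Hz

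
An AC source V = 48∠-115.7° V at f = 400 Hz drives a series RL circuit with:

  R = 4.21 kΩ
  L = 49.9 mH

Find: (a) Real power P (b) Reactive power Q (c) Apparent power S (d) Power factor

Step 1 — Angular frequency: ω = 2π·f = 2π·400 = 2513 rad/s.
Step 2 — Component impedances:
  R: Z = R = 4210 Ω
  L: Z = jωL = j·2513·0.0499 = 0 + j125.4 Ω
Step 3 — Series combination: Z_total = R + L = 4210 + j125.4 Ω = 4212∠1.7° Ω.
Step 4 — Source phasor: V = 48∠-115.7° V = -20.82 - j43.25 V.
Step 5 — Current: I = V / Z = -0.005246 - j0.01012 A = 0.0114∠-117.4° A.
Step 6 — Complex power: S = V·I* = 0.5468 + j0.01629 VA.
Step 7 — Real power: P = Re(S) = 0.5468 W.
Step 8 — Reactive power: Q = Im(S) = 0.01629 VAR.
Step 9 — Apparent power: |S| = 0.547 VA.
Step 10 — Power factor: PF = P/|S| = 0.9996 (lagging).

(a) P = 0.5468 W  (b) Q = 0.01629 VAR  (c) S = 0.547 VA  (d) PF = 0.9996 (lagging)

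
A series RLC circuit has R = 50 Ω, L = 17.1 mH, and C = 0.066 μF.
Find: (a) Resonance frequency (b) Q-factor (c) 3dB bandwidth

Step 1 — Resonance: ω₀ = 1/√(LC) = 1/√(0.0171·6.6e-08) = 2.977e+04 rad/s.
Step 2 — f₀ = ω₀/(2π) = 4738 Hz.
Step 3 — Series Q: Q = ω₀L/R = 2.977e+04·0.0171/50 = 10.18.
Step 4 — Bandwidth: Δω = ω₀/Q = 2924 rad/s; BW = Δω/(2π) = 465.4 Hz.

(a) f₀ = 4738 Hz  (b) Q = 10.18  (c) BW = 465.4 Hz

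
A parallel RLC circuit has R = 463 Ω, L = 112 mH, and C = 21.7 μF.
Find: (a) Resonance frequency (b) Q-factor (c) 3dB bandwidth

Step 1 — Resonance: ω₀ = 1/√(LC) = 1/√(0.112·2.17e-05) = 641.4 rad/s.
Step 2 — f₀ = ω₀/(2π) = 102.1 Hz.
Step 3 — Parallel Q: Q = R/(ω₀L) = 463/(641.4·0.112) = 6.445.
Step 4 — Bandwidth: Δω = ω₀/Q = 99.53 rad/s; BW = Δω/(2π) = 15.84 Hz.

(a) f₀ = 102.1 Hz  (b) Q = 6.445  (c) BW = 15.84 Hz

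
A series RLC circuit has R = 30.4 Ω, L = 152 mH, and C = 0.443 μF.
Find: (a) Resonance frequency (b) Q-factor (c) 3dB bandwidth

Step 1 — Resonance condition Im(Z)=0 gives ω₀ = 1/√(LC).
Step 2 — ω₀ = 1/√(0.152·4.43e-07) = 3854 rad/s.
Step 3 — f₀ = ω₀/(2π) = 613.3 Hz.
Step 4 — Series Q: Q = ω₀L/R = 3854·0.152/30.4 = 19.27.
Step 5 — 3dB bandwidth: Δω = ω₀/Q = 200 rad/s; BW = Δω/(2π) = 31.83 Hz.

(a) f₀ = 613.3 Hz  (b) Q = 19.27  (c) BW = 31.83 Hz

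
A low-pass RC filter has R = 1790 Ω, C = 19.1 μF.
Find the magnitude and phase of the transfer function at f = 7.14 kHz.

Step 1 — Angular frequency: ω = 2π·7140 = 4.486e+04 rad/s.
Step 2 — Transfer function: H(jω) = 1/(1 + jωRC).
Step 3 — Denominator: 1 + jωRC = 1 + j·4.486e+04·1790·1.91e-05 = 1 + j1534.
Step 4 — H = 4.251e-07 - j0.000652.
Step 5 — Magnitude: |H| = 0.000652 (-63.7 dB); phase: φ = -90.0°.

|H| = 0.000652 (-63.7 dB), φ = -90.0°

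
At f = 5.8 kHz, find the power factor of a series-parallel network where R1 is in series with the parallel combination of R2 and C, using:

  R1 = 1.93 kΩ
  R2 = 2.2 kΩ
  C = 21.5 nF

Step 1 — Angular frequency: ω = 2π·f = 2π·5800 = 3.644e+04 rad/s.
Step 2 — Component impedances:
  R1: Z = R = 1930 Ω
  R2: Z = R = 2200 Ω
  C: Z = 1/(jωC) = -j/(ω·C) = 0 - j1276 Ω
Step 3 — Parallel branch: R2 || C = 1/(1/R2 + 1/C) = 554 - j954.9 Ω.
Step 4 — Series with R1: Z_total = R1 + (R2 || C) = 2484 - j954.9 Ω = 2661∠-21.0° Ω.
Step 5 — Power factor: PF = cos(φ) = Re(Z)/|Z| = 2484/2661.2 = 0.9334.
Step 6 — Type: Im(Z) = -954.9 ⇒ leading (phase φ = -21.0°).

PF = 0.9334 (leading, φ = -21.0°)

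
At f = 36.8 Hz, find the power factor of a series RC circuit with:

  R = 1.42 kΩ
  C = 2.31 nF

Step 1 — Angular frequency: ω = 2π·f = 2π·36.8 = 231.2 rad/s.
Step 2 — Component impedances:
  R: Z = R = 1420 Ω
  C: Z = 1/(jωC) = -j/(ω·C) = 0 - j1.872e+06 Ω
Step 3 — Series combination: Z_total = R + C = 1420 - j1.872e+06 Ω = 1.872e+06∠-90.0° Ω.
Step 4 — Power factor: PF = cos(φ) = Re(Z)/|Z| = 1420/1.872e+06 = 0.0007585.
Step 5 — Type: Im(Z) = -1.872e+06 ⇒ leading (phase φ = -90.0°).

PF = 0.0007585 (leading, φ = -90.0°)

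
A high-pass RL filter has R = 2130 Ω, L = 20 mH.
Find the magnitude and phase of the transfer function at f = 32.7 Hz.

Step 1 — Angular frequency: ω = 2π·32.7 = 205.5 rad/s.
Step 2 — Transfer function: H(jω) = jωL/(R + jωL).
Step 3 — Numerator jωL = j·4.109; denominator R + jωL = 2130 + j4.109.
Step 4 — H = 3.722e-06 + j0.001929.
Step 5 — Magnitude: |H| = 0.001929 (-54.3 dB); phase: φ = 89.9°.

|H| = 0.001929 (-54.3 dB), φ = 89.9°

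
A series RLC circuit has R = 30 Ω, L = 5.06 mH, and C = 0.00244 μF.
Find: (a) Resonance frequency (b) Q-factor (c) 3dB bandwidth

Step 1 — Resonance: ω₀ = 1/√(LC) = 1/√(0.00506·2.44e-09) = 2.846e+05 rad/s.
Step 2 — f₀ = ω₀/(2π) = 4.529e+04 Hz.
Step 3 — Series Q: Q = ω₀L/R = 2.846e+05·0.00506/30 = 48.
Step 4 — Bandwidth: Δω = ω₀/Q = 5929 rad/s; BW = Δω/(2π) = 943.6 Hz.

(a) f₀ = 4.529e+04 Hz  (b) Q = 48  (c) BW = 943.6 Hz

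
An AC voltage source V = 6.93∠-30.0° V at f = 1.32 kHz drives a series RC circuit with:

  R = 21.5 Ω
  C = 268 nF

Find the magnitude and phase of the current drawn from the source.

Step 1 — Angular frequency: ω = 2π·f = 2π·1320 = 8294 rad/s.
Step 2 — Component impedances:
  R: Z = R = 21.5 Ω
  C: Z = 1/(jωC) = -j/(ω·C) = 0 - j449.9 Ω
Step 3 — Series combination: Z_total = R + C = 21.5 - j449.9 Ω = 450.4∠-87.3° Ω.
Step 4 — Source phasor: V = 6.93∠-30.0° V = 6.002 - j3.465 V.
Step 5 — Ohm's law: I = V / Z_total = (6.002 - j3.465) / (21.5 - j449.9) = 0.00832 + j0.01294 A.
Step 6 — Convert to polar: |I| = 0.01539 A, ∠I = 57.3°.

I = 0.01539∠57.3° A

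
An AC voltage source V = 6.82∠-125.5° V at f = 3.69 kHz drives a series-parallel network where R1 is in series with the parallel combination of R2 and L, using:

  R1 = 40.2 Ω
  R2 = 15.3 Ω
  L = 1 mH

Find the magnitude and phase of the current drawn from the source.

Step 1 — Angular frequency: ω = 2π·f = 2π·3690 = 2.318e+04 rad/s.
Step 2 — Component impedances:
  R1: Z = R = 40.2 Ω
  R2: Z = R = 15.3 Ω
  L: Z = jωL = j·2.318e+04·0.001 = 0 + j23.18 Ω
Step 3 — Parallel branch: R2 || L = 1/(1/R2 + 1/L) = 10.66 + j7.034 Ω.
Step 4 — Series with R1: Z_total = R1 + (R2 || L) = 50.86 + j7.034 Ω = 51.34∠7.9° Ω.
Step 5 — Source phasor: V = 6.82∠-125.5° V = -3.96 - j5.552 V.
Step 6 — Ohm's law: I = V / Z_total = (-3.96 - j5.552) / (50.86 + j7.034) = -0.09122 - j0.09655 A.
Step 7 — Convert to polar: |I| = 0.1328 A, ∠I = -133.4°.

I = 0.1328∠-133.4° A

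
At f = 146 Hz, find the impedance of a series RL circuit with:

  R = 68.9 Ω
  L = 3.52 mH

Step 1 — Angular frequency: ω = 2π·f = 2π·146 = 917.3 rad/s.
Step 2 — Component impedances:
  R: Z = R = 68.9 Ω
  L: Z = jωL = j·917.3·0.00352 = 0 + j3.229 Ω
Step 3 — Series combination: Z_total = R + L = 68.9 + j3.229 Ω = 68.98∠2.7° Ω.

Z = 68.9 + j3.229 Ω = 68.98∠2.7° Ω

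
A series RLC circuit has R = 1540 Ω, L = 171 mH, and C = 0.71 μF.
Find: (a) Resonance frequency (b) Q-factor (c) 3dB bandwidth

Step 1 — Resonance: ω₀ = 1/√(LC) = 1/√(0.171·7.1e-07) = 2870 rad/s.
Step 2 — f₀ = ω₀/(2π) = 456.8 Hz.
Step 3 — Series Q: Q = ω₀L/R = 2870·0.171/1540 = 0.3187.
Step 4 — Bandwidth: Δω = ω₀/Q = 9006 rad/s; BW = Δω/(2π) = 1433 Hz.

(a) f₀ = 456.8 Hz  (b) Q = 0.3187  (c) BW = 1433 Hz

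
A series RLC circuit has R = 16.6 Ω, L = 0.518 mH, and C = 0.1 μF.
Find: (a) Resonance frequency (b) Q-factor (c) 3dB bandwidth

Step 1 — Resonance: ω₀ = 1/√(LC) = 1/√(0.000518·1e-07) = 1.389e+05 rad/s.
Step 2 — f₀ = ω₀/(2π) = 2.211e+04 Hz.
Step 3 — Series Q: Q = ω₀L/R = 1.389e+05·0.000518/16.6 = 4.336.
Step 4 — Bandwidth: Δω = ω₀/Q = 3.205e+04 rad/s; BW = Δω/(2π) = 5100 Hz.

(a) f₀ = 2.211e+04 Hz  (b) Q = 4.336  (c) BW = 5100 Hz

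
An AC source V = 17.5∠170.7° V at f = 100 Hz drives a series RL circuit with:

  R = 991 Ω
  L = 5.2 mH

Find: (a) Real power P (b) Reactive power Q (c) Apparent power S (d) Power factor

Step 1 — Angular frequency: ω = 2π·f = 2π·100 = 628.3 rad/s.
Step 2 — Component impedances:
  R: Z = R = 991 Ω
  L: Z = jωL = j·628.3·0.0052 = 0 + j3.267 Ω
Step 3 — Series combination: Z_total = R + L = 991 + j3.267 Ω = 991∠0.2° Ω.
Step 4 — Source phasor: V = 17.5∠170.7° V = -17.27 + j2.828 V.
Step 5 — Current: I = V / Z = -0.01742 + j0.002911 A = 0.01766∠170.5° A.
Step 6 — Complex power: S = V·I* = 0.309 + j0.001019 VA.
Step 7 — Real power: P = Re(S) = 0.309 W.
Step 8 — Reactive power: Q = Im(S) = 0.001019 VAR.
Step 9 — Apparent power: |S| = 0.309 VA.
Step 10 — Power factor: PF = P/|S| = 1 (lagging).

(a) P = 0.309 W  (b) Q = 0.001019 VAR  (c) S = 0.309 VA  (d) PF = 1 (lagging)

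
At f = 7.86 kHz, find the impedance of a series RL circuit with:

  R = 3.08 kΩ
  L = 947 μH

Step 1 — Angular frequency: ω = 2π·f = 2π·7860 = 4.939e+04 rad/s.
Step 2 — Component impedances:
  R: Z = R = 3080 Ω
  L: Z = jωL = j·4.939e+04·0.000947 = 0 + j46.77 Ω
Step 3 — Series combination: Z_total = R + L = 3080 + j46.77 Ω = 3080∠0.9° Ω.

Z = 3080 + j46.77 Ω = 3080∠0.9° Ω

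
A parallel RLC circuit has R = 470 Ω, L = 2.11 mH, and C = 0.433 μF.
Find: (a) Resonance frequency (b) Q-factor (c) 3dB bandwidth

Step 1 — Resonance: ω₀ = 1/√(LC) = 1/√(0.00211·4.33e-07) = 3.308e+04 rad/s.
Step 2 — f₀ = ω₀/(2π) = 5265 Hz.
Step 3 — Parallel Q: Q = R/(ω₀L) = 470/(3.308e+04·0.00211) = 6.733.
Step 4 — Bandwidth: Δω = ω₀/Q = 4914 rad/s; BW = Δω/(2π) = 782 Hz.

(a) f₀ = 5265 Hz  (b) Q = 6.733  (c) BW = 782 Hz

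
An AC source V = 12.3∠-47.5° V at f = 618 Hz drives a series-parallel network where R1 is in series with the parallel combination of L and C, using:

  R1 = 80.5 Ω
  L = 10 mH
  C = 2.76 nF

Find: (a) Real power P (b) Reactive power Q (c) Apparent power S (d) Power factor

Step 1 — Angular frequency: ω = 2π·f = 2π·618 = 3883 rad/s.
Step 2 — Component impedances:
  R1: Z = R = 80.5 Ω
  L: Z = jωL = j·3883·0.01 = 0 + j38.83 Ω
  C: Z = 1/(jωC) = -j/(ω·C) = 0 - j9.331e+04 Ω
Step 3 — Parallel branch: L || C = 1/(1/L + 1/C) = 0 + j38.85 Ω.
Step 4 — Series with R1: Z_total = R1 + (L || C) = 80.5 + j38.85 Ω = 89.38∠25.8° Ω.
Step 5 — Source phasor: V = 12.3∠-47.5° V = 8.31 - j9.069 V.
Step 6 — Current: I = V / Z = 0.03964 - j0.1318 A = 0.1376∠-73.3° A.
Step 7 — Complex power: S = V·I* = 1.524 + j0.7356 VA.
Step 8 — Real power: P = Re(S) = 1.524 W.
Step 9 — Reactive power: Q = Im(S) = 0.7356 VAR.
Step 10 — Apparent power: |S| = 1.693 VA.
Step 11 — Power factor: PF = P/|S| = 0.9006 (lagging).

(a) P = 1.524 W  (b) Q = 0.7356 VAR  (c) S = 1.693 VA  (d) PF = 0.9006 (lagging)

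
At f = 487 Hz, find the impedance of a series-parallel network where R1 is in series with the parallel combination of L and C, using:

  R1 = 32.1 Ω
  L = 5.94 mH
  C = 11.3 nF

Step 1 — Angular frequency: ω = 2π·f = 2π·487 = 3060 rad/s.
Step 2 — Component impedances:
  R1: Z = R = 32.1 Ω
  L: Z = jωL = j·3060·0.00594 = 0 + j18.18 Ω
  C: Z = 1/(jωC) = -j/(ω·C) = 0 - j2.892e+04 Ω
Step 3 — Parallel branch: L || C = 1/(1/L + 1/C) = 0 + j18.19 Ω.
Step 4 — Series with R1: Z_total = R1 + (L || C) = 32.1 + j18.19 Ω = 36.89∠29.5° Ω.

Z = 32.1 + j18.19 Ω = 36.89∠29.5° Ω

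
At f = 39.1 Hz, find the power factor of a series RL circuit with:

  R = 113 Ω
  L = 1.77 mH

Step 1 — Angular frequency: ω = 2π·f = 2π·39.1 = 245.7 rad/s.
Step 2 — Component impedances:
  R: Z = R = 113 Ω
  L: Z = jωL = j·245.7·0.00177 = 0 + j0.4348 Ω
Step 3 — Series combination: Z_total = R + L = 113 + j0.4348 Ω = 113∠0.2° Ω.
Step 4 — Power factor: PF = cos(φ) = Re(Z)/|Z| = 113/113 = 1.
Step 5 — Type: Im(Z) = 0.4348 ⇒ lagging (phase φ = 0.2°).

PF = 1 (lagging, φ = 0.2°)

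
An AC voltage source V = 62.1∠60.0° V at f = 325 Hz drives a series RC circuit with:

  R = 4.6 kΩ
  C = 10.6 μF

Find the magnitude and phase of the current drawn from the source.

Step 1 — Angular frequency: ω = 2π·f = 2π·325 = 2042 rad/s.
Step 2 — Component impedances:
  R: Z = R = 4600 Ω
  C: Z = 1/(jωC) = -j/(ω·C) = 0 - j46.2 Ω
Step 3 — Series combination: Z_total = R + C = 4600 - j46.2 Ω = 4600∠-0.6° Ω.
Step 4 — Source phasor: V = 62.1∠60.0° V = 31.05 + j53.78 V.
Step 5 — Ohm's law: I = V / Z_total = (31.05 + j53.78) / (4600 - j46.2) = 0.006632 + j0.01176 A.
Step 6 — Convert to polar: |I| = 0.0135 A, ∠I = 60.6°.

I = 0.0135∠60.6° A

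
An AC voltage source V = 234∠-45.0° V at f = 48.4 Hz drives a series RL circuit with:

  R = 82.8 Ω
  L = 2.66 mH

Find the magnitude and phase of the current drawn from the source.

Step 1 — Angular frequency: ω = 2π·f = 2π·48.4 = 304.1 rad/s.
Step 2 — Component impedances:
  R: Z = R = 82.8 Ω
  L: Z = jωL = j·304.1·0.00266 = 0 + j0.8089 Ω
Step 3 — Series combination: Z_total = R + L = 82.8 + j0.8089 Ω = 82.8∠0.6° Ω.
Step 4 — Source phasor: V = 234∠-45.0° V = 165.5 - j165.5 V.
Step 5 — Ohm's law: I = V / Z_total = (165.5 - j165.5) / (82.8 + j0.8089) = 1.979 - j2.018 A.
Step 6 — Convert to polar: |I| = 2.826 A, ∠I = -45.6°.

I = 2.826∠-45.6° A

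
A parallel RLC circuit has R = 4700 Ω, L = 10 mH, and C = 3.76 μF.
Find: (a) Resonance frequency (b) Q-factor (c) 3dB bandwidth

Step 1 — Resonance: ω₀ = 1/√(LC) = 1/√(0.01·3.76e-06) = 5157 rad/s.
Step 2 — f₀ = ω₀/(2π) = 820.8 Hz.
Step 3 — Parallel Q: Q = R/(ω₀L) = 4700/(5157·0.01) = 91.14.
Step 4 — Bandwidth: Δω = ω₀/Q = 56.59 rad/s; BW = Δω/(2π) = 9.006 Hz.

(a) f₀ = 820.8 Hz  (b) Q = 91.14  (c) BW = 9.006 Hz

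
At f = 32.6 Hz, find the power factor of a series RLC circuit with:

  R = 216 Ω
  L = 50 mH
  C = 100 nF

Step 1 — Angular frequency: ω = 2π·f = 2π·32.6 = 204.8 rad/s.
Step 2 — Component impedances:
  R: Z = R = 216 Ω
  L: Z = jωL = j·204.8·0.05 = 0 + j10.24 Ω
  C: Z = 1/(jωC) = -j/(ω·C) = 0 - j4.882e+04 Ω
Step 3 — Series combination: Z_total = R + L + C = 216 - j4.881e+04 Ω = 4.881e+04∠-89.7° Ω.
Step 4 — Power factor: PF = cos(φ) = Re(Z)/|Z| = 216/4.881e+04 = 0.004425.
Step 5 — Type: Im(Z) = -4.881e+04 ⇒ leading (phase φ = -89.7°).

PF = 0.004425 (leading, φ = -89.7°)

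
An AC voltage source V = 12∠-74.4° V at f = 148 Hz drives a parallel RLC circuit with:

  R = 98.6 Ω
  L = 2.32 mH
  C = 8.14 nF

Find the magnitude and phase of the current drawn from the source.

Step 1 — Angular frequency: ω = 2π·f = 2π·148 = 929.9 rad/s.
Step 2 — Component impedances:
  R: Z = R = 98.6 Ω
  L: Z = jωL = j·929.9·0.00232 = 0 + j2.157 Ω
  C: Z = 1/(jωC) = -j/(ω·C) = 0 - j1.321e+05 Ω
Step 3 — Parallel combination: 1/Z_total = 1/R + 1/L + 1/C; Z_total = 0.04718 + j2.156 Ω = 2.157∠88.7° Ω.
Step 4 — Source phasor: V = 12∠-74.4° V = 3.227 - j11.56 V.
Step 5 — Ohm's law: I = V / Z_total = (3.227 - j11.56) / (0.04718 + j2.156) = -5.325 - j1.613 A.
Step 6 — Convert to polar: |I| = 5.564 A, ∠I = -163.1°.

I = 5.564∠-163.1° A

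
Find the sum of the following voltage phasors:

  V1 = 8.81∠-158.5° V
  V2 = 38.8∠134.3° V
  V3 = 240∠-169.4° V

Step 1 — Convert each phasor to rectangular form:
  V1 = 8.81·(cos(-158.5°) + j·sin(-158.5°)) = -8.197 - j3.229 V
  V2 = 38.8·(cos(134.3°) + j·sin(134.3°)) = -27.1 + j27.77 V
  V3 = 240·(cos(-169.4°) + j·sin(-169.4°)) = -235.9 - j44.15 V
Step 2 — Sum components: V_total = -271.2 - j19.61 V.
Step 3 — Convert to polar: |V_total| = 271.9 V, ∠V_total = -175.9°.

V_total = 271.9∠-175.9° V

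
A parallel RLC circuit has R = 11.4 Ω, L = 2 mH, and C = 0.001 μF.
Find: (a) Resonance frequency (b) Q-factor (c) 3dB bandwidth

Step 1 — Resonance: ω₀ = 1/√(LC) = 1/√(0.002·1e-09) = 7.071e+05 rad/s.
Step 2 — f₀ = ω₀/(2π) = 1.125e+05 Hz.
Step 3 — Parallel Q: Q = R/(ω₀L) = 11.4/(7.071e+05·0.002) = 0.008061.
Step 4 — Bandwidth: Δω = ω₀/Q = 8.772e+07 rad/s; BW = Δω/(2π) = 1.396e+07 Hz.

(a) f₀ = 1.125e+05 Hz  (b) Q = 0.008061  (c) BW = 1.396e+07 Hz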